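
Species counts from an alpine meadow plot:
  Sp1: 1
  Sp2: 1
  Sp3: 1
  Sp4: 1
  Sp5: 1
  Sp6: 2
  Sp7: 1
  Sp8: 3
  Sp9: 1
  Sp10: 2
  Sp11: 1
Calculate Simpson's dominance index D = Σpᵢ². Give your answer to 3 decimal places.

0.111

Total N = 1+1+1+1+1+2+1+3+1+2+1 = 15, so the proportions are 0.06667, 0.06667, 0.06667, 0.06667, 0.06667, 0.13333, 0.06667, 0.2, 0.06667, 0.13333, 0.06667 (working shown to 5 dp, full precision carried).
D = 0.06667² + 0.06667² + 0.06667² + 0.06667² + 0.06667² + 0.13333² + 0.06667² + 0.2² + 0.06667² + 0.13333² + 0.06667² = 0.00444 + 0.00444 + 0.00444 + 0.00444 + 0.00444 + 0.01778 + 0.00444 + 0.04000 + 0.00444 + 0.01778 + 0.00444 = 0.11111.
To 3 decimal places, D = 0.111.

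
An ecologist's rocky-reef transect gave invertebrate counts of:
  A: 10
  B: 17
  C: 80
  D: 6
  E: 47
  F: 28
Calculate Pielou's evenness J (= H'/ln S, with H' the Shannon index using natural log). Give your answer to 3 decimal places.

0.824

Total N = 10+17+80+6+47+28 = 188, so the proportions are 0.05319, 0.09043, 0.42553, 0.03191, 0.25, 0.14894 (working shown to 5 dp, full precision carried).
H' = −Σ pᵢ ln pᵢ = −((-0.15606) + (-0.21731) + (-0.36358) + (-0.10994) + (-0.34657) + (-0.28361)) = 1.47707.
With S = 6 species, ln S = 1.79176, so J = 1.47707/1.79176 = 0.82437, i.e. 0.824 to 3 decimal places.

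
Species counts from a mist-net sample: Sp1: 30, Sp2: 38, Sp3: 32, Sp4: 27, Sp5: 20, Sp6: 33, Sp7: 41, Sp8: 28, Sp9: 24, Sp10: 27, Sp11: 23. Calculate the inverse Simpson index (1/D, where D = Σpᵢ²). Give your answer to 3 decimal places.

Total N = 30+38+32+27+20+33+41+28+24+27+23 = 323, so the proportions are 0.09287926, 0.11764706, 0.09907121, 0.08359133, 0.0619195, 0.10216718, 0.12693498, 0.08668731, 0.07430341, 0.08359133, 0.07120743 (working shown to 8 dp, full precision carried).
D = 0.09287926² + 0.11764706² + 0.09907121² + 0.08359133² + 0.0619195² + 0.10216718² + 0.12693498² + 0.08668731² + 0.07430341² + 0.08359133² + 0.07120743² = 0.00862656 + 0.01384083 + 0.00981510 + 0.00698751 + 0.00383403 + 0.01043813 + 0.01611249 + 0.00751469 + 0.00552100 + 0.00698751 + 0.00507050 = 0.09474834.
So 1/D = 10.55427, i.e. 10.554 to 3 decimal places.

10.554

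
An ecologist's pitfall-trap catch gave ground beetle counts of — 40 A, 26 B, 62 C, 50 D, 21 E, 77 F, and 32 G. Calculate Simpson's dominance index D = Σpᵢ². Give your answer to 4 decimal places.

Total N = 40+26+62+50+21+77+32 = 308, so the proportions are 0.12987, 0.084416, 0.201299, 0.162338, 0.068182, 0.25, 0.103896 (working shown to 6 dp, full precision carried).
D = 0.12987² + 0.084416² + 0.201299² + 0.162338² + 0.068182² + 0.25² + 0.103896² = 0.016866 + 0.007126 + 0.040521 + 0.026354 + 0.004649 + 0.062500 + 0.010794 = 0.168810.
To 4 decimal places, D = 0.1688.

0.1688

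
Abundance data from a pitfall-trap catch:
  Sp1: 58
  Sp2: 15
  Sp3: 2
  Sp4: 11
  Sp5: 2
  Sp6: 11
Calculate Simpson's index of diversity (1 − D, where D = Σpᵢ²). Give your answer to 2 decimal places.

Total N = 58+15+2+11+2+11 = 99, so the proportions are 0.5859, 0.1515, 0.0202, 0.1111, 0.0202, 0.1111 (working shown to 4 dp, full precision carried).
D = 0.5859² + 0.1515² + 0.0202² + 0.1111² + 0.0202² + 0.1111² = 0.3432 + 0.0230 + 0.0004 + 0.0123 + 0.0004 + 0.0123 = 0.3917.
So 1 − D = 0.6083, i.e. 0.61 to 2 decimal places.

0.61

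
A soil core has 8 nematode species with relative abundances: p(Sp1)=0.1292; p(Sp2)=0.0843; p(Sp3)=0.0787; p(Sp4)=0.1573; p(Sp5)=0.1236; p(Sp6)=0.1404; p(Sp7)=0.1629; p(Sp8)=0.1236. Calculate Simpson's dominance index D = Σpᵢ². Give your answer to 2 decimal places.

D = 0.1292² + 0.0843² + 0.0787² + 0.1573² + 0.1236² + 0.1404² + 0.1629² + 0.1236² = 0.0167 + 0.0071 + 0.0062 + 0.0247 + 0.0153 + 0.0197 + 0.0265 + 0.0153 = 0.1315 (working shown to 4 dp, full precision carried).
To 2 decimal places, D = 0.13.

0.13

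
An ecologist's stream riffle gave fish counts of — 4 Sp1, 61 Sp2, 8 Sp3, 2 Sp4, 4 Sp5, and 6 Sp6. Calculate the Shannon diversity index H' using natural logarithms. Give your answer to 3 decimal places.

1.024

Total N = 4+61+8+2+4+6 = 85, so the proportions are 0.04706, 0.71765, 0.09412, 0.02353, 0.04706, 0.07059 (working shown to 5 dp, full precision carried).
Each pᵢ ln pᵢ term: 0.04706×(-3.05636)=-0.14383, 0.71765×(-0.33178)=-0.23810, 0.09412×(-2.36321)=-0.22242, 0.02353×(-3.74950)=-0.08822, 0.04706×(-3.05636)=-0.14383, 0.07059×(-2.65089)=-0.18712.
Sum = -1.02352, so H' = 1.024.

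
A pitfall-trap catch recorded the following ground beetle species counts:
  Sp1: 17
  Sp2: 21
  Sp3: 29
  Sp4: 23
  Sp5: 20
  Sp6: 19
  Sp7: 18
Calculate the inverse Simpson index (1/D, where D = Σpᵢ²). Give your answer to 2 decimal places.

6.78

Total N = 17+21+29+23+20+19+18 = 147, so the proportions are 0.115646, 0.142857, 0.197279, 0.156463, 0.136054, 0.129252, 0.122449 (working shown to 6 dp, full precision carried).
D = 0.115646² + 0.142857² + 0.197279² + 0.156463² + 0.136054² + 0.129252² + 0.122449² = 0.013374 + 0.020408 + 0.038919 + 0.024481 + 0.018511 + 0.016706 + 0.014994 = 0.147392.
So 1/D = 6.7846, i.e. 6.78 to 2 decimal places.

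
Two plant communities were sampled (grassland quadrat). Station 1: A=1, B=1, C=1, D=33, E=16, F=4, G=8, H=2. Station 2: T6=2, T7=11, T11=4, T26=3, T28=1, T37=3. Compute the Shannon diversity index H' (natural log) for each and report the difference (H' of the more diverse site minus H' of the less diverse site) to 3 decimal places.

Station 1: N=66, proportions 0.01515, 0.01515, 0.01515, 0.5, 0.24242, 0.06061, 0.12121, 0.0303, giving H' = 1.41218 (working shown to 5 dp, full precision carried).
Station 2: N=24, proportions 0.08333, 0.45833, 0.16667, 0.125, 0.04167, 0.125, giving H' = 1.51555.
Difference = |1.41218 − 1.51555| = 0.10337, i.e. 0.103 to 3 decimal places.

0.103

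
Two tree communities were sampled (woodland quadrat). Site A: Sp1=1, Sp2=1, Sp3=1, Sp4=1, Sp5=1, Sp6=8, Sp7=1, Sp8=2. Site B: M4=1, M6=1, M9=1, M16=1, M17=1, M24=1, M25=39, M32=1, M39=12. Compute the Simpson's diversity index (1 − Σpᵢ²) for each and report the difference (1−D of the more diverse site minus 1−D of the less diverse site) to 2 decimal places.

0.21

Site A: N=16, proportions 0.0625, 0.0625, 0.0625, 0.0625, 0.0625, 0.5, 0.0625, 0.125, giving 1−D = 0.710938 (working shown to 6 dp, full precision carried).
Site B: N=58, proportions 0.017241, 0.017241, 0.017241, 0.017241, 0.017241, 0.017241, 0.672414, 0.017241, 0.206897, giving 1−D = 0.502973.
Difference = |0.710938 − 0.502973| = 0.207965, i.e. 0.21 to 2 decimal places.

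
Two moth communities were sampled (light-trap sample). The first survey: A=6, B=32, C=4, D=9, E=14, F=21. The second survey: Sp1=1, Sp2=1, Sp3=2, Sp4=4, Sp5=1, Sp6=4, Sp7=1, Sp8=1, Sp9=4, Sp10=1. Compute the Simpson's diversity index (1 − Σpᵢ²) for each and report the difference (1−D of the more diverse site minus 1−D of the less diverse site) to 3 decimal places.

The first survey: N=86, proportions 0.06977, 0.37209, 0.04651, 0.10465, 0.16279, 0.24419, giving 1−D = 0.75744 (working shown to 5 dp, full precision carried).
The second survey: N=20, proportions 0.05, 0.05, 0.1, 0.2, 0.05, 0.2, 0.05, 0.05, 0.2, 0.05, giving 1−D = 0.85500.
Difference = |0.75744 − 0.85500| = 0.09756, i.e. 0.098 to 3 decimal places.

0.098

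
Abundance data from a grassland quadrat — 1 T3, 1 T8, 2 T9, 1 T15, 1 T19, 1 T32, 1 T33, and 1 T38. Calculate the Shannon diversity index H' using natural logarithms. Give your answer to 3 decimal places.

2.043

Total N = 1+1+2+1+1+1+1+1 = 9, so the proportions are 0.11111, 0.11111, 0.22222, 0.11111, 0.11111, 0.11111, 0.11111, 0.11111 (working shown to 5 dp, full precision carried).
Each pᵢ ln pᵢ term: 0.11111×(-2.19722)=-0.24414, 0.11111×(-2.19722)=-0.24414, 0.22222×(-1.50408)=-0.33424, 0.11111×(-2.19722)=-0.24414, 0.11111×(-2.19722)=-0.24414, 0.11111×(-2.19722)=-0.24414, 0.11111×(-2.19722)=-0.24414, 0.11111×(-2.19722)=-0.24414.
Sum = -2.04319, so H' = 2.043.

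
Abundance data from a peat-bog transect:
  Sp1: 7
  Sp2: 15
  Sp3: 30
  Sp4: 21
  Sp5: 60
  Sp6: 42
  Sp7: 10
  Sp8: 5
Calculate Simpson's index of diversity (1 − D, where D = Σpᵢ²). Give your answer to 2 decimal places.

Total N = 7+15+30+21+60+42+10+5 = 190, so the proportions are 0.0368, 0.0789, 0.1579, 0.1105, 0.3158, 0.2211, 0.0526, 0.0263 (working shown to 4 dp, full precision carried).
D = 0.0368² + 0.0789² + 0.1579² + 0.1105² + 0.3158² + 0.2211² + 0.0526² + 0.0263² = 0.0014 + 0.0062 + 0.0249 + 0.0122 + 0.0997 + 0.0489 + 0.0028 + 0.0007 = 0.1968.
So 1 − D = 0.8032, i.e. 0.80 to 2 decimal places.

0.80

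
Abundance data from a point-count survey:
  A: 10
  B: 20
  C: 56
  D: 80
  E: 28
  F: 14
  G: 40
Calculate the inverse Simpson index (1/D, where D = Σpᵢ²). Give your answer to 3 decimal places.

Total N = 10+20+56+80+28+14+40 = 248, so the proportions are 0.0403226, 0.0806452, 0.2258065, 0.3225806, 0.1129032, 0.0564516, 0.1612903 (working shown to 7 dp, full precision carried).
D = 0.0403226² + 0.0806452² + 0.2258065² + 0.3225806² + 0.1129032² + 0.0564516² + 0.1612903² = 0.0016259 + 0.0065036 + 0.0509886 + 0.1040583 + 0.0127471 + 0.0031868 + 0.0260146 = 0.2051249.
So 1/D = 4.87508, i.e. 4.875 to 3 decimal places.

4.875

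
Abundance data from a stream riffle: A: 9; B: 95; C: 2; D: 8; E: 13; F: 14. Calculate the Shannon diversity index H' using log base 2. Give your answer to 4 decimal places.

1.6071

Total N = 9+95+2+8+13+14 = 141, so the proportions are 0.06383, 0.673759, 0.014184, 0.056738, 0.092199, 0.099291 (working shown to 6 dp, full precision carried).
Each pᵢ log₂ pᵢ term: 0.06383×(-3.969626)=-0.253380, 0.673759×(-0.569696)=-0.383838, 0.014184×(-6.139551)=-0.087086, 0.056738×(-4.139551)=-0.234868, 0.092199×(-3.439112)=-0.317081, 0.099291×(-3.332196)=-0.330856.
Sum = -1.607110, so H' = 1.6071.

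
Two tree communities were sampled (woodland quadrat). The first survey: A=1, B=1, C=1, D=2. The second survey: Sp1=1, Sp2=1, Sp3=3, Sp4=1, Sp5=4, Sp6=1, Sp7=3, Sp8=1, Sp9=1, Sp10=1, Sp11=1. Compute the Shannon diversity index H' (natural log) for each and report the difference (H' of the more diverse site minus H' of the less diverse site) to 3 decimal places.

The first survey: N=5, proportions 0.2, 0.2, 0.2, 0.4, giving H' = 1.33218 (working shown to 5 dp, full precision carried).
The second survey: N=18, proportions 0.05556, 0.05556, 0.16667, 0.05556, 0.22222, 0.05556, 0.16667, 0.05556, 0.05556, 0.05556, 0.05556, giving H' = 2.21610.
Difference = |1.33218 − 2.21610| = 0.88392, i.e. 0.884 to 3 decimal places.

0.884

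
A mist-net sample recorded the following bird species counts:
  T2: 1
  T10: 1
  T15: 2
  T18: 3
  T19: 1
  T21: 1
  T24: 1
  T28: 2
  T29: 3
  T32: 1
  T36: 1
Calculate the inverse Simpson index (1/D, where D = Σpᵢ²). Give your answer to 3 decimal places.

Total N = 1+1+2+3+1+1+1+2+3+1+1 = 17, so the proportions are 0.0588235, 0.0588235, 0.1176471, 0.1764706, 0.0588235, 0.0588235, 0.0588235, 0.1176471, 0.1764706, 0.0588235, 0.0588235 (working shown to 7 dp, full precision carried).
D = 0.0588235² + 0.0588235² + 0.1176471² + 0.1764706² + 0.0588235² + 0.0588235² + 0.0588235² + 0.1176471² + 0.1764706² + 0.0588235² + 0.0588235² = 0.0034602 + 0.0034602 + 0.0138408 + 0.0311419 + 0.0034602 + 0.0034602 + 0.0034602 + 0.0138408 + 0.0311419 + 0.0034602 + 0.0034602 = 0.1141869.
So 1/D = 8.75758, i.e. 8.758 to 3 decimal places.

8.758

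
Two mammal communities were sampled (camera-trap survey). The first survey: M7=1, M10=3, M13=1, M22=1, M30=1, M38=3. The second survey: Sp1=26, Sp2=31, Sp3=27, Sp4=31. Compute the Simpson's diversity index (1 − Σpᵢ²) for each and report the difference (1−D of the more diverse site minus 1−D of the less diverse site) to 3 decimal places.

0.032

The first survey: N=10, proportions 0.1, 0.3, 0.1, 0.1, 0.1, 0.3, giving 1−D = 0.78000 (working shown to 5 dp, full precision carried).
The second survey: N=115, proportions 0.22609, 0.26957, 0.23478, 0.26957, giving 1−D = 0.74843.
Difference = |0.78000 − 0.74843| = 0.03157, i.e. 0.032 to 3 decimal places.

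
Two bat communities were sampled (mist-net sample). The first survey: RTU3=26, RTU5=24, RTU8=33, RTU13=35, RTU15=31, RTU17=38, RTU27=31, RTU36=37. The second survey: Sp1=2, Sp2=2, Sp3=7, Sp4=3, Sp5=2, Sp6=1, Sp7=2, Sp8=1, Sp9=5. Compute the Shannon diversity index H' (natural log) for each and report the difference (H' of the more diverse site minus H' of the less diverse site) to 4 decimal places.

The first survey: N=255, proportions 0.10196078, 0.09411765, 0.12941176, 0.1372549, 0.12156863, 0.14901961, 0.12156863, 0.14509804, giving H' = 2.06853736 (working shown to 8 dp, full precision carried).
The second survey: N=25, proportions 0.08, 0.08, 0.28, 0.12, 0.08, 0.04, 0.08, 0.04, 0.2, giving H' = 1.99849283.
Difference = |2.06853736 − 1.99849283| = 0.07004453, i.e. 0.0700 to 4 decimal places.

0.0700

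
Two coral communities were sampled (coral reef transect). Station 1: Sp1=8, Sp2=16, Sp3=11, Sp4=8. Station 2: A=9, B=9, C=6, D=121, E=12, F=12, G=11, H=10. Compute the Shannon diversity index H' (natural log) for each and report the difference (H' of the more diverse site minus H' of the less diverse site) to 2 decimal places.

Station 1: N=43, proportions 0.186, 0.3721, 0.2558, 0.186, giving H' = 1.3424 (working shown to 4 dp, full precision carried).
Station 2: N=190, proportions 0.0474, 0.0474, 0.0316, 0.6368, 0.0632, 0.0632, 0.0579, 0.0526, giving H' = 1.3542.
Difference = |1.3424 − 1.3542| = 0.0118, i.e. 0.01 to 2 decimal places.

0.01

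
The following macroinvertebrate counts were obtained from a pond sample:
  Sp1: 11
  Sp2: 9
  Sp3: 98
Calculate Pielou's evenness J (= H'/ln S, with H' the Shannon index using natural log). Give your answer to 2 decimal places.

0.52

Total N = 11+9+98 = 118, so the proportions are 0.0932, 0.0763, 0.8305 (working shown to 4 dp, full precision carried).
H' = −Σ pᵢ ln pᵢ = −((-0.2212) + (-0.1963) + (-0.1542)) = 0.5717.
With S = 3 species, ln S = 1.0986, so J = 0.5717/1.0986 = 0.5204, i.e. 0.52 to 2 decimal places.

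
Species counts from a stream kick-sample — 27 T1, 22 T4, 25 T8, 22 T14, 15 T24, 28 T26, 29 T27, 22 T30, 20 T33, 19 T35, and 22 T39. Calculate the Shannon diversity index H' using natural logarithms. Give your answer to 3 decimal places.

Total N = 27+22+25+22+15+28+29+22+20+19+22 = 251, so the proportions are 0.10757, 0.08765, 0.0996, 0.08765, 0.05976, 0.11155, 0.11554, 0.08765, 0.07968, 0.0757, 0.08765 (working shown to 5 dp, full precision carried).
Each pᵢ ln pᵢ term: 0.10757×(-2.22962)=-0.23984, 0.08765×(-2.43441)=-0.21337, 0.0996×(-2.30658)=-0.22974, 0.08765×(-2.43441)=-0.21337, 0.05976×(-2.81740)=-0.16837, 0.11155×(-2.19325)=-0.24467, 0.11554×(-2.15816)=-0.24935, 0.08765×(-2.43441)=-0.21337, 0.07968×(-2.52972)=-0.20157, 0.0757×(-2.58101)=-0.19538, 0.08765×(-2.43441)=-0.21337.
Sum = -2.38241, so H' = 2.382.

2.382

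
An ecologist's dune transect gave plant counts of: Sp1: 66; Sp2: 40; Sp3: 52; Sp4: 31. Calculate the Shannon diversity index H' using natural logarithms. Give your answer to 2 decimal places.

1.35

Total N = 66+40+52+31 = 189, so the proportions are 0.3492, 0.2116, 0.2751, 0.164 (working shown to 4 dp, full precision carried).
Each pᵢ ln pᵢ term: 0.3492×(-1.0521)=-0.3674, 0.2116×(-1.5529)=-0.3286, 0.2751×(-1.2905)=-0.3551, 0.164×(-1.8078)=-0.2965.
Sum = -1.3476, so H' = 1.35.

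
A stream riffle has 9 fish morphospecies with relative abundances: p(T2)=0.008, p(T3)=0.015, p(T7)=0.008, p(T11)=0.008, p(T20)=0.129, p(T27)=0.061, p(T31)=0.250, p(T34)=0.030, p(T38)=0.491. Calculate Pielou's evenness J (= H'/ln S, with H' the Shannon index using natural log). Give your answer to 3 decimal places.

H' = −Σ pᵢ ln pᵢ = −((-0.03863) + (-0.06300) + (-0.03863) + (-0.03863) + (-0.26418) + (-0.17061) + (-0.34657) + (-0.10520) + (-0.34925)) = 1.41469 (working shown to 5 dp, full precision carried).
With S = 9 species, ln S = 2.19722, so J = 1.41469/2.19722 = 0.64385, i.e. 0.644 to 3 decimal places.

0.644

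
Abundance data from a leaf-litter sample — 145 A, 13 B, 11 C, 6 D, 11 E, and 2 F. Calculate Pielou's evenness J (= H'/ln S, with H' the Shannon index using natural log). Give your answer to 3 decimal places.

0.489

Total N = 145+13+11+6+11+2 = 188, so the proportions are 0.77128, 0.06915, 0.05851, 0.03191, 0.05851, 0.01064 (working shown to 5 dp, full precision carried).
H' = −Σ pᵢ ln pᵢ = −((-0.20031) + (-0.18473) + (-0.16609) + (-0.10994) + (-0.16609) + (-0.04833)) = 0.87548.
With S = 6 species, ln S = 1.79176, so J = 0.87548/1.79176 = 0.48861, i.e. 0.489 to 3 decimal places.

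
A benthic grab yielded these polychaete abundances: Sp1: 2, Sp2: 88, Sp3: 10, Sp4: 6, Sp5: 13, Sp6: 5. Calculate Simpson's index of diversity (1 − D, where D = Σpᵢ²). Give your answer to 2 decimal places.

Total N = 2+88+10+6+13+5 = 124, so the proportions are 0.0161, 0.7097, 0.0806, 0.0484, 0.1048, 0.0403 (working shown to 4 dp, full precision carried).
D = 0.0161² + 0.7097² + 0.0806² + 0.0484² + 0.1048² + 0.0403² = 0.0003 + 0.5036 + 0.0065 + 0.0023 + 0.0110 + 0.0016 = 0.5254.
So 1 − D = 0.4746, i.e. 0.47 to 2 decimal places.

0.47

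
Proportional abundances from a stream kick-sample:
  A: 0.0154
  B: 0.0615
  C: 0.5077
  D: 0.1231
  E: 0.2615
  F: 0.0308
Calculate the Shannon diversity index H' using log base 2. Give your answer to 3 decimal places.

Each pᵢ log₂ pᵢ term (working shown to 5 dp, full precision carried): 0.0154×(-6.02093)=-0.09272, 0.0615×(-4.02327)=-0.24743, 0.5077×(-0.97795)=-0.49651, 0.1231×(-3.02210)=-0.37202, 0.2615×(-1.93512)=-0.50603, 0.0308×(-5.02093)=-0.15464.
Sum = -1.86936, so H' = 1.869.

1.869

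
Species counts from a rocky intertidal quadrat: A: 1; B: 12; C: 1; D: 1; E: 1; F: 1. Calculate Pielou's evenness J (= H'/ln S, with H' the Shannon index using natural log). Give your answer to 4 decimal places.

Total N = 1+12+1+1+1+1 = 17, so the proportions are 0.058824, 0.705882, 0.058824, 0.058824, 0.058824, 0.058824 (working shown to 6 dp, full precision carried).
H' = −Σ pᵢ ln pᵢ = −((-0.166660) + (-0.245864) + (-0.166660) + (-0.166660) + (-0.166660) + (-0.166660)) = 1.079162.
With S = 6 species, ln S = 1.791759, so J = 1.079162/1.791759 = 0.602292, i.e. 0.6023 to 4 decimal places.

0.6023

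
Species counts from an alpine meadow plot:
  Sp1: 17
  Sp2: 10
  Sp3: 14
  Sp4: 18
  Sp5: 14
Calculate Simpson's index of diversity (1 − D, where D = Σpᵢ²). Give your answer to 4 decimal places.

Total N = 17+10+14+18+14 = 73, so the proportions are 0.232877, 0.136986, 0.191781, 0.246575, 0.191781 (working shown to 6 dp, full precision carried).
D = 0.232877² + 0.136986² + 0.191781² + 0.246575² + 0.191781² = 0.054232 + 0.018765 + 0.036780 + 0.060799 + 0.036780 = 0.207356.
So 1 − D = 0.792644, i.e. 0.7926 to 4 decimal places.

0.7926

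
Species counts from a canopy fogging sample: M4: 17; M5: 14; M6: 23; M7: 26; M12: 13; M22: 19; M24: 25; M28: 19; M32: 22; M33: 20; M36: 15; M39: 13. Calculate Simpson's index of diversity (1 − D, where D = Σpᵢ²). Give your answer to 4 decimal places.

0.9122

Total N = 17+14+23+26+13+19+25+19+22+20+15+13 = 226, so the proportions are 0.075221, 0.061947, 0.10177, 0.115044, 0.057522, 0.084071, 0.110619, 0.084071, 0.097345, 0.088496, 0.066372, 0.057522 (working shown to 6 dp, full precision carried).
D = 0.075221² + 0.061947² + 0.10177² + 0.115044² + 0.057522² + 0.084071² + 0.110619² + 0.084071² + 0.097345² + 0.088496² + 0.066372² + 0.057522² = 0.005658 + 0.003837 + 0.010357 + 0.013235 + 0.003309 + 0.007068 + 0.012237 + 0.007068 + 0.009476 + 0.007831 + 0.004405 + 0.003309 = 0.087791.
So 1 − D = 0.912209, i.e. 0.9122 to 4 decimal places.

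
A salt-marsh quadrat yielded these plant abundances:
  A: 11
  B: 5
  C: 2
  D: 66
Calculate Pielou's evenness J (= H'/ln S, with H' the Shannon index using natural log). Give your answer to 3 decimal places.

0.514

Total N = 11+5+2+66 = 84, so the proportions are 0.13095, 0.05952, 0.02381, 0.78571 (working shown to 5 dp, full precision carried).
H' = −Σ pᵢ ln pᵢ = −((-0.26622) + (-0.16794) + (-0.08899) + (-0.18948)) = 0.71263.
With S = 4 species, ln S = 1.38629, so J = 0.71263/1.38629 = 0.51406, i.e. 0.514 to 3 decimal places.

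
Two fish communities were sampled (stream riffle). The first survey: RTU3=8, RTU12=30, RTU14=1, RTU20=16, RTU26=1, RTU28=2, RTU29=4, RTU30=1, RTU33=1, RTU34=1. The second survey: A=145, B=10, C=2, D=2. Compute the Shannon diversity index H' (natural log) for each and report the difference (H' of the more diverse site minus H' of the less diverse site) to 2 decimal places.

1.19

The first survey: N=65, proportions 0.12308, 0.46154, 0.01538, 0.24615, 0.01538, 0.03077, 0.06154, 0.01538, 0.01538, 0.01538, giving H' = 1.55955 (working shown to 5 dp, full precision carried).
The second survey: N=159, proportions 0.91195, 0.06289, 0.01258, 0.01258, giving H' = 0.36812.
Difference = |1.55955 − 0.36812| = 1.19143, i.e. 1.19 to 2 decimal places.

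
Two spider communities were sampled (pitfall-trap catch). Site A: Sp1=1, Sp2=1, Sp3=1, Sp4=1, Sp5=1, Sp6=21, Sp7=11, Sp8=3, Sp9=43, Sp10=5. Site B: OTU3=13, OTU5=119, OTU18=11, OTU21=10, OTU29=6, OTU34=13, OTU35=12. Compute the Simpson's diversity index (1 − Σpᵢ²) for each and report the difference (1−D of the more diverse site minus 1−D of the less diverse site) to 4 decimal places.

Site A: N=88, proportions 0.011364, 0.011364, 0.011364, 0.011364, 0.011364, 0.238636, 0.125, 0.034091, 0.488636, 0.056818, giving 1−D = 0.683626 (working shown to 6 dp, full precision carried).
Site B: N=184, proportions 0.070652, 0.646739, 0.059783, 0.054348, 0.032609, 0.070652, 0.065217, giving 1−D = 0.559901.
Difference = |0.683626 − 0.559901| = 0.123725, i.e. 0.1237 to 4 decimal places.

0.1237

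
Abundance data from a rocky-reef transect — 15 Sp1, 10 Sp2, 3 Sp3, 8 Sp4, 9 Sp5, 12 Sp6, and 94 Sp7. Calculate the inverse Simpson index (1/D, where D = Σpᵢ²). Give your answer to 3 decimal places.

Total N = 15+10+3+8+9+12+94 = 151, so the proportions are 0.099338, 0.066225, 0.019868, 0.05298, 0.059603, 0.07947, 0.622517 (working shown to 6 dp, full precision carried).
D = 0.099338² + 0.066225² + 0.019868² + 0.05298² + 0.059603² + 0.07947² + 0.622517² = 0.009868 + 0.004386 + 0.000395 + 0.002807 + 0.003552 + 0.006316 + 0.387527 = 0.414850.
So 1/D = 2.41051, i.e. 2.411 to 3 decimal places.

2.411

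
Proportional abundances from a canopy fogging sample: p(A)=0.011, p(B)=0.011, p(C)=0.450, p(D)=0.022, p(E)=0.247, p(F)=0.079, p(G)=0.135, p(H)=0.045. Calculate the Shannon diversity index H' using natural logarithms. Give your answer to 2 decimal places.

1.50

Each pᵢ ln pᵢ term (working shown to 4 dp, full precision carried): 0.011×(-4.5099)=-0.0496, 0.011×(-4.5099)=-0.0496, 0.45×(-0.7985)=-0.3593, 0.022×(-3.8167)=-0.0840, 0.247×(-1.3984)=-0.3454, 0.079×(-2.5383)=-0.2005, 0.135×(-2.0025)=-0.2703, 0.045×(-3.1011)=-0.1395.
Sum = -1.4983, so H' = 1.50.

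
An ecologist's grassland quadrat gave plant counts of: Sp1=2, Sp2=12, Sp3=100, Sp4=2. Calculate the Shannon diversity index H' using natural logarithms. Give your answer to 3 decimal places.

Total N = 2+12+100+2 = 116, so the proportions are 0.01724, 0.10345, 0.86207, 0.01724 (working shown to 5 dp, full precision carried).
Each pᵢ ln pᵢ term: 0.01724×(-4.06044)=-0.07001, 0.10345×(-2.26868)=-0.23469, 0.86207×(-0.14842)=-0.12795, 0.01724×(-4.06044)=-0.07001.
Sum = -0.50265, so H' = 0.503.

0.503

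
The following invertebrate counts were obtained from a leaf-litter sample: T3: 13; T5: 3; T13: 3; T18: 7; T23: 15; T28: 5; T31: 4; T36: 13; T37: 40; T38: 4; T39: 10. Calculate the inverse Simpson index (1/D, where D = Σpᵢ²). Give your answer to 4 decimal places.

5.7348

Total N = 13+3+3+7+15+5+4+13+40+4+10 = 117, so the proportions are 0.11111111, 0.02564103, 0.02564103, 0.05982906, 0.12820513, 0.04273504, 0.03418803, 0.11111111, 0.34188034, 0.03418803, 0.08547009 (working shown to 8 dp, full precision carried).
D = 0.11111111² + 0.02564103² + 0.02564103² + 0.05982906² + 0.12820513² + 0.04273504² + 0.03418803² + 0.11111111² + 0.34188034² + 0.03418803² + 0.08547009² = 0.01234568 + 0.00065746 + 0.00065746 + 0.00357952 + 0.01643655 + 0.00182628 + 0.00116882 + 0.01234568 + 0.11688217 + 0.00116882 + 0.00730514 = 0.17437358.
So 1/D = 5.734814, i.e. 5.7348 to 4 decimal places.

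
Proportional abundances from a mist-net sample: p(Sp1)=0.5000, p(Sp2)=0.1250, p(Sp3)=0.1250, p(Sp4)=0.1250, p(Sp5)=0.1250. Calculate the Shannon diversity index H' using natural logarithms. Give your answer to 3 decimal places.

1.386

Each pᵢ ln pᵢ term (working shown to 5 dp, full precision carried): 0.5×(-0.69315)=-0.34657, 0.125×(-2.07944)=-0.25993, 0.125×(-2.07944)=-0.25993, 0.125×(-2.07944)=-0.25993, 0.125×(-2.07944)=-0.25993.
Sum = -1.38629, so H' = 1.386.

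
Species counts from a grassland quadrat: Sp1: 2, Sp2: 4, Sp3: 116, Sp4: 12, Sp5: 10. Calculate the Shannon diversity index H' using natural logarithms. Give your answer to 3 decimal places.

0.725

Total N = 2+4+116+12+10 = 144, so the proportions are 0.01389, 0.02778, 0.80556, 0.08333, 0.06944 (working shown to 5 dp, full precision carried).
Each pᵢ ln pᵢ term: 0.01389×(-4.27667)=-0.05940, 0.02778×(-3.58352)=-0.09954, 0.80556×(-0.21622)=-0.17418, 0.08333×(-2.48491)=-0.20708, 0.06944×(-2.66723)=-0.18522.
Sum = -0.72542, so H' = 0.725.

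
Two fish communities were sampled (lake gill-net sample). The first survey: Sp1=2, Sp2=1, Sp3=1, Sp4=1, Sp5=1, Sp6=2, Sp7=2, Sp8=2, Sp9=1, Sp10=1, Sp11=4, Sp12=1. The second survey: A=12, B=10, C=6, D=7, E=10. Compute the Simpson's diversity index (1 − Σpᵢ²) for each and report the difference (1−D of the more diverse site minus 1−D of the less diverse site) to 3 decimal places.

The first survey: N=19, proportions 0.10526, 0.05263, 0.05263, 0.05263, 0.05263, 0.10526, 0.10526, 0.10526, 0.05263, 0.05263, 0.21053, 0.05263, giving 1−D = 0.89197 (working shown to 5 dp, full precision carried).
The second survey: N=45, proportions 0.26667, 0.22222, 0.13333, 0.15556, 0.22222, giving 1−D = 0.78815.
Difference = |0.89197 − 0.78815| = 0.10382, i.e. 0.104 to 3 decimal places.

0.104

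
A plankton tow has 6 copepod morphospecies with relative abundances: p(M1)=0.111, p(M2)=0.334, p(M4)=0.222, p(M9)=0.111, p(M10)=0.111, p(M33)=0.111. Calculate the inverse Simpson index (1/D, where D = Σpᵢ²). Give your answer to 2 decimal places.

D = 0.111² + 0.334² + 0.222² + 0.111² + 0.111² + 0.111² = 0.012321 + 0.111556 + 0.049284 + 0.012321 + 0.012321 + 0.012321 = 0.210124 (working shown to 6 dp, full precision carried).
So 1/D = 4.7591, i.e. 4.76 to 2 decimal places.

4.76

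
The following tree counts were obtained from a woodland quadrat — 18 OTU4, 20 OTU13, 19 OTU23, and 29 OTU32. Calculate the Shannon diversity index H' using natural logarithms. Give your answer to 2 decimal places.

Total N = 18+20+19+29 = 86, so the proportions are 0.2093, 0.2326, 0.2209, 0.3372 (working shown to 4 dp, full precision carried).
Each pᵢ ln pᵢ term: 0.2093×(-1.5640)=-0.3273, 0.2326×(-1.4586)=-0.3392, 0.2209×(-1.5099)=-0.3336, 0.3372×(-1.0871)=-0.3666.
Sum = -1.3667, so H' = 1.37.

1.37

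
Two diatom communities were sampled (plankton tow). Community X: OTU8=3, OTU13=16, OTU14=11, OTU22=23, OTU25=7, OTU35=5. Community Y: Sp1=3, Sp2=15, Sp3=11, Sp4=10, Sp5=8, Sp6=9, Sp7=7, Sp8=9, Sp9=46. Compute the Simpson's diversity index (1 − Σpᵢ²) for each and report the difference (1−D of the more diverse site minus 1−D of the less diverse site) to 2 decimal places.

0.03

Community X: N=65, proportions 0.0462, 0.2462, 0.1692, 0.3538, 0.1077, 0.0769, giving 1−D = 0.7659 (working shown to 4 dp, full precision carried).
Community Y: N=118, proportions 0.0254, 0.1271, 0.0932, 0.0847, 0.0678, 0.0763, 0.0593, 0.0763, 0.3898, giving 1−D = 0.7956.
Difference = |0.7659 − 0.7956| = 0.0297, i.e. 0.03 to 2 decimal places.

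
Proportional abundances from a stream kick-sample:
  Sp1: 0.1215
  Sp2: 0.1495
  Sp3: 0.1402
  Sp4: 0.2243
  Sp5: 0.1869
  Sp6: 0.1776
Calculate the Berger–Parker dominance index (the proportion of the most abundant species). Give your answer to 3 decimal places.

The largest proportion is 0.2243, i.e. d = 0.224 to 3 decimal places.

0.224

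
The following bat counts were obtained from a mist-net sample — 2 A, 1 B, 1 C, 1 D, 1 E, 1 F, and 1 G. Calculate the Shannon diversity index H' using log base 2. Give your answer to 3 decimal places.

Total N = 2+1+1+1+1+1+1 = 8, so the proportions are 0.25, 0.125, 0.125, 0.125, 0.125, 0.125, 0.125 (working shown to 5 dp, full precision carried).
Each pᵢ log₂ pᵢ term: 0.25×(-2.00000)=-0.50000, 0.125×(-3.00000)=-0.37500, 0.125×(-3.00000)=-0.37500, 0.125×(-3.00000)=-0.37500, 0.125×(-3.00000)=-0.37500, 0.125×(-3.00000)=-0.37500, 0.125×(-3.00000)=-0.37500.
Sum = -2.75000, so H' = 2.750.

2.750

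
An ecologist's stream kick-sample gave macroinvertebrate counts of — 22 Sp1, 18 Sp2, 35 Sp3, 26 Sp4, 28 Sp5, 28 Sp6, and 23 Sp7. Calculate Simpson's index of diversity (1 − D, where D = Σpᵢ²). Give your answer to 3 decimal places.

Total N = 22+18+35+26+28+28+23 = 180, so the proportions are 0.12222, 0.1, 0.19444, 0.14444, 0.15556, 0.15556, 0.12778 (working shown to 5 dp, full precision carried).
D = 0.12222² + 0.1² + 0.19444² + 0.14444² + 0.15556² + 0.15556² + 0.12778² = 0.01494 + 0.01000 + 0.03781 + 0.02086 + 0.02420 + 0.02420 + 0.01633 = 0.14833.
So 1 − D = 0.85167, i.e. 0.852 to 3 decimal places.

0.852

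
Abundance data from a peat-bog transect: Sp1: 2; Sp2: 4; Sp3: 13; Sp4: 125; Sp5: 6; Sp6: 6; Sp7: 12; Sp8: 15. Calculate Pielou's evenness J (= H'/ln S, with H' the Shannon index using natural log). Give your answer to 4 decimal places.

0.5718

Total N = 2+4+13+125+6+6+12+15 = 183, so the proportions are 0.010929, 0.021858, 0.071038, 0.68306, 0.032787, 0.032787, 0.065574, 0.081967 (working shown to 6 dp, full precision carried).
H' = −Σ pᵢ ln pᵢ = −((-0.049359) + (-0.083567) + (-0.187863) + (-0.260364) + (-0.112057) + (-0.112057) + (-0.178661) + (-0.205036)) = 1.188963.
With S = 8 species, ln S = 2.079442, so J = 1.188963/2.079442 = 0.571770, i.e. 0.5718 to 4 decimal places.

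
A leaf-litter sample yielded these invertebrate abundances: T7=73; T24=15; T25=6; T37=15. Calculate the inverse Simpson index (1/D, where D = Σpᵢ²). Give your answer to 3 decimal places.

Total N = 73+15+6+15 = 109, so the proportions are 0.669725, 0.137615, 0.055046, 0.137615 (working shown to 6 dp, full precision carried).
D = 0.669725² + 0.137615² + 0.055046² + 0.137615² = 0.448531 + 0.018938 + 0.003030 + 0.018938 = 0.489437.
So 1/D = 2.04316, i.e. 2.043 to 3 decimal places.

2.043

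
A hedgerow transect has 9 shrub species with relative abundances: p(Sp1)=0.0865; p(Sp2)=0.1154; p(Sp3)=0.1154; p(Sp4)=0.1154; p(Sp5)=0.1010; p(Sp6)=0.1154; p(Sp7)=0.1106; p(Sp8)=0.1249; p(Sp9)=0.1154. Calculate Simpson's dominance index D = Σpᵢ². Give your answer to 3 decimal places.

D = 0.0865² + 0.1154² + 0.1154² + 0.1154² + 0.101² + 0.1154² + 0.1106² + 0.1249² + 0.1154² = 0.00748 + 0.01332 + 0.01332 + 0.01332 + 0.01020 + 0.01332 + 0.01223 + 0.01560 + 0.01332 = 0.11210 (working shown to 5 dp, full precision carried).
To 3 decimal places, D = 0.112.

0.112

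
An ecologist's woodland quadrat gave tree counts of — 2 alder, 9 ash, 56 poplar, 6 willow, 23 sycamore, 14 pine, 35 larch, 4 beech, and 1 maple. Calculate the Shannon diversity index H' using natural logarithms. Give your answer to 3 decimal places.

Total N = 2+9+56+6+23+14+35+4+1 = 150, so the proportions are 0.01333, 0.06, 0.37333, 0.04, 0.15333, 0.09333, 0.23333, 0.02667, 0.00667 (working shown to 5 dp, full precision carried).
Each pᵢ ln pᵢ term: 0.01333×(-4.31749)=-0.05757, 0.06×(-2.81341)=-0.16880, 0.37333×(-0.98528)=-0.36784, 0.04×(-3.21888)=-0.12876, 0.15333×(-1.87514)=-0.28752, 0.09333×(-2.37158)=-0.22135, 0.23333×(-1.45529)=-0.33957, 0.02667×(-3.62434)=-0.09665, 0.00667×(-5.01064)=-0.03340.
Sum = -1.70145, so H' = 1.701.

1.701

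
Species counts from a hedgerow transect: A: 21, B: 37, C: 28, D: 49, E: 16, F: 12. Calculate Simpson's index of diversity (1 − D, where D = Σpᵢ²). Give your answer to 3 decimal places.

0.797

Total N = 21+37+28+49+16+12 = 163, so the proportions are 0.12883, 0.22699, 0.17178, 0.30061, 0.09816, 0.07362 (working shown to 5 dp, full precision carried).
D = 0.12883² + 0.22699² + 0.17178² + 0.30061² + 0.09816² + 0.07362² = 0.01660 + 0.05153 + 0.02951 + 0.09037 + 0.00964 + 0.00542 = 0.20306.
So 1 − D = 0.79694, i.e. 0.797 to 3 decimal places.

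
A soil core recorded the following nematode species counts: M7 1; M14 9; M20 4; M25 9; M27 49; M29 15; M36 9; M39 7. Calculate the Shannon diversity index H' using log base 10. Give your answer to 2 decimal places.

Total N = 1+9+4+9+49+15+9+7 = 103, so the proportions are 0.0097, 0.0874, 0.0388, 0.0874, 0.4757, 0.1456, 0.0874, 0.068 (working shown to 4 dp, full precision carried).
Each pᵢ log₁₀ pᵢ term: 0.0097×(-2.0128)=-0.0195, 0.0874×(-1.0586)=-0.0925, 0.0388×(-1.4108)=-0.0548, 0.0874×(-1.0586)=-0.0925, 0.4757×(-0.3226)=-0.1535, 0.1456×(-0.8367)=-0.1219, 0.0874×(-1.0586)=-0.0925, 0.068×(-1.1677)=-0.0794.
Sum = -0.7065, so H' = 0.71.

0.71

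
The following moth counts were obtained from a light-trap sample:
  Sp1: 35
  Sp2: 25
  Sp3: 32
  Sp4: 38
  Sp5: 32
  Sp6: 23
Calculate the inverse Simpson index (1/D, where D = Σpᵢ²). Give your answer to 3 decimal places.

5.830

Total N = 35+25+32+38+32+23 = 185, so the proportions are 0.1891892, 0.1351351, 0.172973, 0.2054054, 0.172973, 0.1243243 (working shown to 7 dp, full precision carried).
D = 0.1891892² + 0.1351351² + 0.172973² + 0.2054054² + 0.172973² + 0.1243243² = 0.0357925 + 0.0182615 + 0.0299196 + 0.0421914 + 0.0299196 + 0.0154565 = 0.1715413.
So 1/D = 5.82950, i.e. 5.830 to 3 decimal places.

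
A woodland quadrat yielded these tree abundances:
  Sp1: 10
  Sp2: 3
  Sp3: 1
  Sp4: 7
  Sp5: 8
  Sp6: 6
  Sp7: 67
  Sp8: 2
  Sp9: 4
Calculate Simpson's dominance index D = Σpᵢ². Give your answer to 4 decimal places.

Total N = 10+3+1+7+8+6+67+2+4 = 108, so the proportions are 0.092593, 0.027778, 0.009259, 0.064815, 0.074074, 0.055556, 0.62037, 0.018519, 0.037037 (working shown to 6 dp, full precision carried).
D = 0.092593² + 0.027778² + 0.009259² + 0.064815² + 0.074074² + 0.055556² + 0.62037² + 0.018519² + 0.037037² = 0.008573 + 0.000772 + 0.000086 + 0.004201 + 0.005487 + 0.003086 + 0.384859 + 0.000343 + 0.001372 = 0.408779.
To 4 decimal places, D = 0.4088.

0.4088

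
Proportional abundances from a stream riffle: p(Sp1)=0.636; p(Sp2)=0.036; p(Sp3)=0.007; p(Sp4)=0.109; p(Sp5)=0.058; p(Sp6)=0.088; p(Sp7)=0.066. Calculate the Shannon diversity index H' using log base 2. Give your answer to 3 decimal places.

Each pᵢ log₂ pᵢ term (working shown to 5 dp, full precision carried): 0.636×(-0.65290)=-0.41525, 0.036×(-4.79586)=-0.17265, 0.007×(-7.15843)=-0.05011, 0.109×(-3.19760)=-0.34854, 0.058×(-4.10780)=-0.23825, 0.088×(-3.50635)=-0.30856, 0.066×(-3.92139)=-0.25881.
Sum = -1.79217, so H' = 1.792.

1.792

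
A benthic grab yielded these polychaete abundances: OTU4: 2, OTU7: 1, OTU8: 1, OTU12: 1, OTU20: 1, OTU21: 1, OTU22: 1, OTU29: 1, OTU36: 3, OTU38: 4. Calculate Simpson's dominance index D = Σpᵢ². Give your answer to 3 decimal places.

0.141

Total N = 2+1+1+1+1+1+1+1+3+4 = 16, so the proportions are 0.125, 0.0625, 0.0625, 0.0625, 0.0625, 0.0625, 0.0625, 0.0625, 0.1875, 0.25 (working shown to 5 dp, full precision carried).
D = 0.125² + 0.0625² + 0.0625² + 0.0625² + 0.0625² + 0.0625² + 0.0625² + 0.0625² + 0.1875² + 0.25² = 0.01562 + 0.00391 + 0.00391 + 0.00391 + 0.00391 + 0.00391 + 0.00391 + 0.00391 + 0.03516 + 0.06250 = 0.14062.
To 3 decimal places, D = 0.141.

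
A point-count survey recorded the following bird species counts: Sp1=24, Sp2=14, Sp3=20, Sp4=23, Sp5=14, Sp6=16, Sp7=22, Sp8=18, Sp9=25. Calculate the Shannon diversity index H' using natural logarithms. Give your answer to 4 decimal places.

2.1758

Total N = 24+14+20+23+14+16+22+18+25 = 176, so the proportions are 0.136364, 0.079545, 0.113636, 0.130682, 0.079545, 0.090909, 0.125, 0.102273, 0.142045 (working shown to 6 dp, full precision carried).
Each pᵢ ln pᵢ term: 0.136364×(-1.992430)=-0.271695, 0.079545×(-2.531427)=-0.201363, 0.113636×(-2.174752)=-0.247131, 0.130682×(-2.034990)=-0.265936, 0.079545×(-2.531427)=-0.201363, 0.090909×(-2.397895)=-0.217990, 0.125×(-2.079442)=-0.259930, 0.102273×(-2.280112)=-0.233193, 0.142045×(-1.951608)=-0.277217.
Sum = -2.175820, so H' = 2.1758.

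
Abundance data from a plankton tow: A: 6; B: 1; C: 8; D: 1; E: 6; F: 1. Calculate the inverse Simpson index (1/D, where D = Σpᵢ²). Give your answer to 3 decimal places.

3.806

Total N = 6+1+8+1+6+1 = 23, so the proportions are 0.2608696, 0.0434783, 0.3478261, 0.0434783, 0.2608696, 0.0434783 (working shown to 7 dp, full precision carried).
D = 0.2608696² + 0.0434783² + 0.3478261² + 0.0434783² + 0.2608696² + 0.0434783² = 0.0680529 + 0.0018904 + 0.1209830 + 0.0018904 + 0.0680529 + 0.0018904 = 0.2627599.
So 1/D = 3.80576, i.e. 3.806 to 3 decimal places.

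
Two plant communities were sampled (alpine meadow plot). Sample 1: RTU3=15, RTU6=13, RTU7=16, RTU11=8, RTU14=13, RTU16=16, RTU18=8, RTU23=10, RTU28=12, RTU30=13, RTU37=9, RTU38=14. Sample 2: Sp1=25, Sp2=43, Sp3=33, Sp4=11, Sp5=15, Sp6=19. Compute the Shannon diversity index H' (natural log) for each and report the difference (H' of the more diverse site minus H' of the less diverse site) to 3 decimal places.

Sample 1: N=147, proportions 0.10204, 0.08844, 0.10884, 0.05442, 0.08844, 0.10884, 0.05442, 0.06803, 0.08163, 0.08844, 0.06122, 0.09524, giving H' = 2.45836 (working shown to 5 dp, full precision carried).
Sample 2: N=146, proportions 0.17123, 0.29452, 0.22603, 0.07534, 0.10274, 0.13014, giving H' = 1.69230.
Difference = |2.45836 − 1.69230| = 0.76606, i.e. 0.766 to 3 decimal places.

0.766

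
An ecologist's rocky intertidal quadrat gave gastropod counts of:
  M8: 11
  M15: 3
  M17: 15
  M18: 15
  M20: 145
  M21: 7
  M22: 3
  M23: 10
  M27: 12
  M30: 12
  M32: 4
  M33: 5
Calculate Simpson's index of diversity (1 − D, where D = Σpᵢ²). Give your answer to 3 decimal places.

0.623

Total N = 11+3+15+15+145+7+3+10+12+12+4+5 = 242, so the proportions are 0.04545, 0.0124, 0.06198, 0.06198, 0.59917, 0.02893, 0.0124, 0.04132, 0.04959, 0.04959, 0.01653, 0.02066 (working shown to 5 dp, full precision carried).
D = 0.04545² + 0.0124² + 0.06198² + 0.06198² + 0.59917² + 0.02893² + 0.0124² + 0.04132² + 0.04959² + 0.04959² + 0.01653² + 0.02066² = 0.00207 + 0.00015 + 0.00384 + 0.00384 + 0.35901 + 0.00084 + 0.00015 + 0.00171 + 0.00246 + 0.00246 + 0.00027 + 0.00043 = 0.37723.
So 1 − D = 0.62277, i.e. 0.623 to 3 decimal places.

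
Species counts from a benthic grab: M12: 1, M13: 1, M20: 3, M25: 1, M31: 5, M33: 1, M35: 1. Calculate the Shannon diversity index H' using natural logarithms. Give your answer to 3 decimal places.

1.692

Total N = 1+1+3+1+5+1+1 = 13, so the proportions are 0.07692, 0.07692, 0.23077, 0.07692, 0.38462, 0.07692, 0.07692 (working shown to 5 dp, full precision carried).
Each pᵢ ln pᵢ term: 0.07692×(-2.56495)=-0.19730, 0.07692×(-2.56495)=-0.19730, 0.23077×(-1.46634)=-0.33839, 0.07692×(-2.56495)=-0.19730, 0.38462×(-0.95551)=-0.36750, 0.07692×(-2.56495)=-0.19730, 0.07692×(-2.56495)=-0.19730.
Sum = -1.69241, so H' = 1.692.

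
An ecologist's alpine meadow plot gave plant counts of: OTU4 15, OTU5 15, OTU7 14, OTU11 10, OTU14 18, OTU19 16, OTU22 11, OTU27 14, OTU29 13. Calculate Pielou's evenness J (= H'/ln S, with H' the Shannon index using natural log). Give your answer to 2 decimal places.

0.99

Total N = 15+15+14+10+18+16+11+14+13 = 126, so the proportions are 0.119, 0.119, 0.1111, 0.0794, 0.1429, 0.127, 0.0873, 0.1111, 0.1032 (working shown to 4 dp, full precision carried).
H' = −Σ pᵢ ln pᵢ = −((-0.2534) + (-0.2534) + (-0.2441) + (-0.2011) + (-0.2780) + (-0.2621) + (-0.2129) + (-0.2441) + (-0.2343)) = 2.1833.
With S = 9 species, ln S = 2.1972, so J = 2.1833/2.1972 = 0.9937, i.e. 0.99 to 2 decimal places.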